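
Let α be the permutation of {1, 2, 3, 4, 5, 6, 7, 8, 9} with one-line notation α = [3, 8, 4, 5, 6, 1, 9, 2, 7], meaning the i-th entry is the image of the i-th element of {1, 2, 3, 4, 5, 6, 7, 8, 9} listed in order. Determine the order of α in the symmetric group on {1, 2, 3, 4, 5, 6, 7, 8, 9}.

10

Decomposing into disjoint cycles gives cycle lengths 5, 2, 2.
The order is lcm(5, 2, 2) = 10.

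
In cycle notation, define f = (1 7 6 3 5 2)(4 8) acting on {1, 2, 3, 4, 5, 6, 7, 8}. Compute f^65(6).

6 lies in the 6-cycle (1 7 6 3 5 2).
On a 6-cycle, f^6 is the identity, so f^65 = f^5 there (65 ≡ 5 mod 6).
Stepping 5 places around the cycle: 6 → 3 → 5 → 2 → 1 → 7.

7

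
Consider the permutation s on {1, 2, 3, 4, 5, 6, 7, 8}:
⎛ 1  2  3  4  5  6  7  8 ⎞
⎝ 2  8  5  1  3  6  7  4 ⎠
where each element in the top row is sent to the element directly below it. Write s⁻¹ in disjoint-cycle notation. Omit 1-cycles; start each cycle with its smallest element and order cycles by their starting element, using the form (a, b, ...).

First write s in disjoint cycles: (1, 2, 8, 4)(3, 5).
Reversing each cycle (and rotating so the smallest element leads) gives s⁻¹ = (1, 4, 8, 2)(3, 5).

(1, 4, 8, 2)(3, 5)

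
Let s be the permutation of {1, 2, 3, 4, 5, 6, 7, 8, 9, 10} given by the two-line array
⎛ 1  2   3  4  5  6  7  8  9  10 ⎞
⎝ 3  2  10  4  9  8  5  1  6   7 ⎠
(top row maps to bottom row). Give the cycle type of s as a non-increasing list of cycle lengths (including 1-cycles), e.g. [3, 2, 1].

[8, 1, 1]

The disjoint cycles are (1, 3, 10, 7, 5, 9, 6, 8)(2)(4), with lengths 8, 1, 1 in non-increasing order.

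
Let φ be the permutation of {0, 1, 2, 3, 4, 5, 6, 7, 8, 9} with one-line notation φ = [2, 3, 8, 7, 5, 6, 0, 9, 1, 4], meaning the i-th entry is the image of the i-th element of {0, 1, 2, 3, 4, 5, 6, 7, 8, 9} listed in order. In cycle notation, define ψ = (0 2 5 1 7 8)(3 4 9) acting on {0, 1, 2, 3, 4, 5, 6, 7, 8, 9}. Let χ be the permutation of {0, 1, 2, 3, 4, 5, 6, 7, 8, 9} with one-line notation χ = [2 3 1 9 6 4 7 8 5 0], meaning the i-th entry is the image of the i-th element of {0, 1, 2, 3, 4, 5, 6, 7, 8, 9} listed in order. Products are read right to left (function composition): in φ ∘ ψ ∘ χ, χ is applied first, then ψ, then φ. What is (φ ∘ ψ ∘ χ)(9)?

8

(φ ∘ ψ ∘ χ)(9) = φ(ψ(χ(9))). χ(9) = 0, then ψ(0) = 2, then φ(2) = 8, so the result is 8.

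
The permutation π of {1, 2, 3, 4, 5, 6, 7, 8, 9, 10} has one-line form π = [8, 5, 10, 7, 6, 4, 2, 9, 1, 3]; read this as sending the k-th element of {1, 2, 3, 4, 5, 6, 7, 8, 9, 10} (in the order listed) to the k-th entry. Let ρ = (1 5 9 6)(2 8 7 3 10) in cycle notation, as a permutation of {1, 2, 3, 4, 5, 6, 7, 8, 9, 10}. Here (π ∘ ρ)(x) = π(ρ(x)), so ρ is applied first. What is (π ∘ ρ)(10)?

First apply ρ: ρ(10) = 2, then π(2) = 5. Thus (π ∘ ρ)(10) = 5.

5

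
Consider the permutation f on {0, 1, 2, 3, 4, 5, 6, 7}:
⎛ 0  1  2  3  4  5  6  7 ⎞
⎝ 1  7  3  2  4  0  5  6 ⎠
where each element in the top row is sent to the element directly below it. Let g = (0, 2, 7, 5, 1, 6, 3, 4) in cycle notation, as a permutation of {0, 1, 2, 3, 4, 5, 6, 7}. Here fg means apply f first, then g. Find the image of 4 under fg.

(fg)(4) = g(f(4)). f(4) = 4, then g(4) = 0. So (fg)(4) = 0.

0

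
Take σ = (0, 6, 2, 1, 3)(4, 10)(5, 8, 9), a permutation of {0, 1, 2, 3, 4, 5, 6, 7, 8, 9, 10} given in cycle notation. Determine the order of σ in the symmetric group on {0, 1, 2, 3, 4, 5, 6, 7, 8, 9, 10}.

30

The disjoint cycles have lengths 5, 3, 2, 1.
Since disjoint cycles commute, ord(σ) = lcm(5, 3, 2) = 30.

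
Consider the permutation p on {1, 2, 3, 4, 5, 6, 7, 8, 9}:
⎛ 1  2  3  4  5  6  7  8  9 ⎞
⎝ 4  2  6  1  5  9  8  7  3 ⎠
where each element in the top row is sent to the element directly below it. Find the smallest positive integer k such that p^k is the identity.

Writing p as disjoint cycles, the cycle lengths are 3, 2, 2, 1, 1.
The order of p is the least common multiple of its cycle lengths: lcm(3, 2, 2) = 6.

6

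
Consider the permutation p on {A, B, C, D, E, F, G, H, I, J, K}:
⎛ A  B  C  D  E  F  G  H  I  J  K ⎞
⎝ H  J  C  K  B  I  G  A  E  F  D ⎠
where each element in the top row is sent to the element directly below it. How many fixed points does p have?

2

The fixed points (elements with p(x) = x) are {C, G}, so there are 2.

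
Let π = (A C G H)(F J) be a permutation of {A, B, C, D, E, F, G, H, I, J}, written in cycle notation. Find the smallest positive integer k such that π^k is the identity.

4

The cycle type of π is (4, 2, 1, 1, 1, 1).
The order of π is the least common multiple of its cycle lengths: lcm(4, 2) = 4.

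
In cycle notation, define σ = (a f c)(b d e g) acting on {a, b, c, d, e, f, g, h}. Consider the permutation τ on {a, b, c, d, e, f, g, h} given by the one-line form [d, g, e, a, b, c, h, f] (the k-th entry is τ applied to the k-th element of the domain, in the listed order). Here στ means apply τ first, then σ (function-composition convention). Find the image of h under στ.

(στ)(h) = σ(τ(h)). τ(h) = f, then σ(f) = c. So (στ)(h) = c.

c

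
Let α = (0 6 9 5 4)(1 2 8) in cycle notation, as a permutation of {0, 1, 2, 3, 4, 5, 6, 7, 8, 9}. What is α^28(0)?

5

0 lies in the 5-cycle (0 6 9 5 4).
Powers repeat with period 5 on this cycle, and 28 mod 5 = 3, so α^28(0) = α^3(0).
Advancing 3 steps from 0: 0 → 6 → 9 → 5.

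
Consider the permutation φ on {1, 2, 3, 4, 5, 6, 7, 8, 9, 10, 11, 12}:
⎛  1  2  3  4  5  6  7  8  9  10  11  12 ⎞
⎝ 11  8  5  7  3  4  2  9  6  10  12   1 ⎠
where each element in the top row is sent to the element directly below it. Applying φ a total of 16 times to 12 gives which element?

Tracing 12 → 1 → … returns to 12 after 3 steps, so 12 lies in a 3-cycle (1 11 12).
Powers repeat with period 3 on this cycle, and 16 mod 3 = 1, so φ^16(12) = φ^1(12).
Advancing 1 step from 12: 12 → 1.

1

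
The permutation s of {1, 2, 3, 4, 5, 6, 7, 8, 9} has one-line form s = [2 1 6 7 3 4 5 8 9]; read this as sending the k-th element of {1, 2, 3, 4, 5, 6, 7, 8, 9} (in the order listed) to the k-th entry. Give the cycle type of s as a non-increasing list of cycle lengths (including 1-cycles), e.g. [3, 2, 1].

[5, 2, 1, 1]

The disjoint cycles are (1 2)(3 6 4 7 5)(8)(9), with lengths 5, 2, 1, 1 in non-increasing order.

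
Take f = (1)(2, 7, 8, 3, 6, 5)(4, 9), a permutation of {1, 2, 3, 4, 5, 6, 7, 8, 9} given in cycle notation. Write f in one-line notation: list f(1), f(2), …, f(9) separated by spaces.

Image by image: 1→1, 2→7, 3→6, 4→9, 5→2, 6→5, 7→8, 8→3, 9→4.
So the one-line form is 1 7 6 9 2 5 8 3 4.

1 7 6 9 2 5 8 3 4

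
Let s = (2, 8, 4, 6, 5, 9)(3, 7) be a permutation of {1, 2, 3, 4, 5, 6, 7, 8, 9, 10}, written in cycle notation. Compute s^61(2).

8

2 lies in the 6-cycle (2, 8, 4, 6, 5, 9).
Powers repeat with period 6 on this cycle, and 61 mod 6 = 1, so s^61(2) = s^1(2).
Stepping 1 place around the cycle: 2 → 8.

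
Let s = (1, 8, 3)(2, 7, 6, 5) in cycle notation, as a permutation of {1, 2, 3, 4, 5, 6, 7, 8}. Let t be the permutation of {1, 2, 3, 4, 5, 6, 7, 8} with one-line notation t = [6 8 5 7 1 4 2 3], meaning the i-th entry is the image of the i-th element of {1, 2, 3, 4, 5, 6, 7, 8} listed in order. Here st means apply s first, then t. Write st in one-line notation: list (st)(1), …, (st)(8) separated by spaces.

Chase each element through s then t: 1 → 8 → 3; 2 → 7 → 2; 3 → 1 → 6; 4 → 4 → 7; 5 → 2 → 8; 6 → 5 → 1; 7 → 6 → 4; 8 → 3 → 5.
So st in one-line form is 3 2 6 7 8 1 4 5.

3 2 6 7 8 1 4 5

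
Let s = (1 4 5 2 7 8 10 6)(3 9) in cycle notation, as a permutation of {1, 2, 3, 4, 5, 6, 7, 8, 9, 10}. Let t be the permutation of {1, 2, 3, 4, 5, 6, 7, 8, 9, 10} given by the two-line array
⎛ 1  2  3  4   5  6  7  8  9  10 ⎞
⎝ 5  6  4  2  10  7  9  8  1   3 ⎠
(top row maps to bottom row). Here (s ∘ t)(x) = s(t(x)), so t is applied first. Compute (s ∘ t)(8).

10

(s ∘ t)(8) = s(t(8)). t(8) = 8, then s(8) = 10. So (s ∘ t)(8) = 10.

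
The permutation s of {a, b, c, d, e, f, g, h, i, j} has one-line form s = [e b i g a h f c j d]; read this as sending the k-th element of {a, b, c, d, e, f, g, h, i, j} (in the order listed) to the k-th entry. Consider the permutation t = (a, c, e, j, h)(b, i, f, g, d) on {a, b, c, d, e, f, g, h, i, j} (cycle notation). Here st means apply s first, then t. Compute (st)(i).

h

First apply s: s(i) = j, then t(j) = h. Thus (st)(i) = h.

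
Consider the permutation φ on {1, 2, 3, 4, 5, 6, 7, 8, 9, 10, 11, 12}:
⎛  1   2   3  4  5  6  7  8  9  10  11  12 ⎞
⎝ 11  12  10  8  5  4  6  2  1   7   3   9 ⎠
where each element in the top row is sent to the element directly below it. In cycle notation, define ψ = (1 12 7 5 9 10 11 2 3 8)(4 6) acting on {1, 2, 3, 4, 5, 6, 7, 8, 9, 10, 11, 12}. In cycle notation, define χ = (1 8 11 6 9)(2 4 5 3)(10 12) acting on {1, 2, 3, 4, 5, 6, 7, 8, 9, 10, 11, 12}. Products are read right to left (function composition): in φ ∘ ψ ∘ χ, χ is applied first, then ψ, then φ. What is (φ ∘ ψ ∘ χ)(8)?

(φ ∘ ψ ∘ χ)(8) = φ(ψ(χ(8))). χ(8) = 11, then ψ(11) = 2, then φ(2) = 12, so the result is 12.

12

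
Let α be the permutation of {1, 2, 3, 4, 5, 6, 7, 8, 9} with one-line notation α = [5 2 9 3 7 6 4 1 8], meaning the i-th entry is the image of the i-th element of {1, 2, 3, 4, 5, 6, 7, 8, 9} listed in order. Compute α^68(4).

5

Tracing 4 → 3 → … returns to 4 after 7 steps, so 4 lies in a 7-cycle (1 5 7 4 3 9 8).
On a 7-cycle, α^7 is the identity, so α^68 = α^5 there (68 ≡ 5 mod 7).
Stepping 5 places around the cycle: 4 → 3 → 9 → 8 → 1 → 5.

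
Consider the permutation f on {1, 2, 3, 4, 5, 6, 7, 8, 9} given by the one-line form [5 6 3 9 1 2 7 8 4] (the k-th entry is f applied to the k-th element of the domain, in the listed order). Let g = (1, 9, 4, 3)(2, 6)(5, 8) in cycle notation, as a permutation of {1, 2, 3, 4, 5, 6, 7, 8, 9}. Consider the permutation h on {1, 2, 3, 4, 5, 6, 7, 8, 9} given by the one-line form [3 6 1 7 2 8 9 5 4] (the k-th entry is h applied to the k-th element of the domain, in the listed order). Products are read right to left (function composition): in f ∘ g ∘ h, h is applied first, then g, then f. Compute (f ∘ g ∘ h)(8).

Apply the permutations in order: h(8) = 5, then g(5) = 8, then f(8) = 8. So (f ∘ g ∘ h)(8) = 8.

8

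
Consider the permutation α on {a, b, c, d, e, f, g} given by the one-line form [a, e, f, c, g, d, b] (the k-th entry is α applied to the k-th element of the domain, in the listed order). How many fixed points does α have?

The fixed points (elements with α(x) = x) are {a}, so there is 1.

1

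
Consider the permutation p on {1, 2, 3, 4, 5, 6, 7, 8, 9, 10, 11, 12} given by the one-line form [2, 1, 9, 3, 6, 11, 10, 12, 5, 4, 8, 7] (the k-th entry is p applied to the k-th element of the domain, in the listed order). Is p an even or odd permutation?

In disjoint-cycle form the cycle lengths are 10, 2.
A cycle of length ℓ contributes ℓ−1 transpositions, so p is a product of 9 + 1 = 10 transpositions — even.

even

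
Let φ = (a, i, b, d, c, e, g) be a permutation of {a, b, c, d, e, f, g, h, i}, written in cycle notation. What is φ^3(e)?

i

e lies in the 7-cycle (a, i, b, d, c, e, g).
Advancing 3 steps from e: e → g → a → i.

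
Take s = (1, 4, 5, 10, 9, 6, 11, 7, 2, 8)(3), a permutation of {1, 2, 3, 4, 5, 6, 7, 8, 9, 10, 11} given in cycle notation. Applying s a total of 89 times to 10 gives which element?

10 lies in the 10-cycle (1, 4, 5, 10, 9, 6, 11, 7, 2, 8).
Since the cycle has length 10, s^89 acts on it the same as s^9 (89 mod 10 = 9).
Stepping 9 places around the cycle: 10 → 9 → 6 → 11 → 7 → 2 → 8 → 1 → 4 → 5.

5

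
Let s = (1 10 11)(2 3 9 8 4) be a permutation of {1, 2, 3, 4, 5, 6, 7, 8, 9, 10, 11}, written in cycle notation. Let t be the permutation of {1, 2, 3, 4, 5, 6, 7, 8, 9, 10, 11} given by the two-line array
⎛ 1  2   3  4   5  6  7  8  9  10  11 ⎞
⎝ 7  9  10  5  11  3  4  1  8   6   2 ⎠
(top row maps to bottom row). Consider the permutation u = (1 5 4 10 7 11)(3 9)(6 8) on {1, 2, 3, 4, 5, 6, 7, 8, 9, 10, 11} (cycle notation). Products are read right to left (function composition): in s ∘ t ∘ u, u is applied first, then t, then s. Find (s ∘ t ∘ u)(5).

5

Chase 5: u(5) = 4; t(4) = 5; s(5) = 5. Hence (s ∘ t ∘ u)(5) = 5.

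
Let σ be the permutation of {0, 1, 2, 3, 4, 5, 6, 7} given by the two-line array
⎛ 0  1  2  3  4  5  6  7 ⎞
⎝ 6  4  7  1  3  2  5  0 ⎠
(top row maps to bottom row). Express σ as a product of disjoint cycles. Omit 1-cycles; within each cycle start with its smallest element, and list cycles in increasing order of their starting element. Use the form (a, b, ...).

(0, 6, 5, 2, 7)(1, 4, 3)

Start at 0 and follow images: 0 → 6 → 5 → 2 → 7 → 0, giving the cycle (0, 6, 5, 2, 7).
Repeating from the next unused element and collecting all non-trivial cycles gives (0, 6, 5, 2, 7)(1, 4, 3).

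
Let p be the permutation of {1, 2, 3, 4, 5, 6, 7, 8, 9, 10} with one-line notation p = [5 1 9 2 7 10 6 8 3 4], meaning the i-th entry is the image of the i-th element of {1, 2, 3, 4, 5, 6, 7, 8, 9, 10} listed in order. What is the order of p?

14

Writing p as disjoint cycles, the cycle lengths are 7, 2, 1.
The order of p is the least common multiple of its cycle lengths: lcm(7, 2) = 14.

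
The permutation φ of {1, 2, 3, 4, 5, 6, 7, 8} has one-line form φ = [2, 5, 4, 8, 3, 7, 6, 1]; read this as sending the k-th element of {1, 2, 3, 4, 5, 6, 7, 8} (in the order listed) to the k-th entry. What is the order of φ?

Writing φ as disjoint cycles, the cycle lengths are 6, 2.
Since disjoint cycles commute, ord(φ) = lcm(6, 2) = 6.

6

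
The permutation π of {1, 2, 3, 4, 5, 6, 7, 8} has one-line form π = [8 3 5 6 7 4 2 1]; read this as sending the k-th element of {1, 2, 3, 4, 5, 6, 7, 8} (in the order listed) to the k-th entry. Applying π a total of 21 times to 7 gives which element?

Tracing 7 → 2 → … returns to 7 after 4 steps, so 7 lies in a 4-cycle (2, 3, 5, 7).
Since the cycle has length 4, π^21 acts on it the same as π^1 (21 mod 4 = 1).
Stepping 1 place around the cycle: 7 → 2.

2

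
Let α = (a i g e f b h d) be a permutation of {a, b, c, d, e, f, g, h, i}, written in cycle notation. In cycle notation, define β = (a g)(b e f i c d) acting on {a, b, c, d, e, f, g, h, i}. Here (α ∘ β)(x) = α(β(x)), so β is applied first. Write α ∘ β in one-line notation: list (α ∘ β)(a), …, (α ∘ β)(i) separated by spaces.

e f a h b g i d c

For each element, apply β then α: a → g → e; b → e → f; c → d → a; d → b → h; e → f → b; f → i → g; g → a → i; h → h → d; i → c → c.
So α ∘ β in one-line form is e f a h b g i d c.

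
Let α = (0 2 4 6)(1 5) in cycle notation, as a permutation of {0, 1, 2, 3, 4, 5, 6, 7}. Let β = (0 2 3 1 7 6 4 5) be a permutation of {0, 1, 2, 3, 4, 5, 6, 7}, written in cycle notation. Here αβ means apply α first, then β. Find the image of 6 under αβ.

2

(αβ)(6) = β(α(6)). α(6) = 0, then β(0) = 2. So (αβ)(6) = 2.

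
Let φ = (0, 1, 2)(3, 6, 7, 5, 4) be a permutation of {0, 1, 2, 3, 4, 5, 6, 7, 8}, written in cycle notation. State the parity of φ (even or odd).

The cycle lengths are 5, 3, 1.
A cycle of length ℓ contributes ℓ−1 transpositions, so φ is a product of 4 + 2 = 6 transpositions — even.

even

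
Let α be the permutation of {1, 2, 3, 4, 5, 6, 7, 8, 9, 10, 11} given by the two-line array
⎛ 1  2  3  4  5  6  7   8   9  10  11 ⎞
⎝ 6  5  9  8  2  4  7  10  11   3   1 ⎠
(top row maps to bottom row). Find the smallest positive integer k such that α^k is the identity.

Writing α as disjoint cycles, the cycle lengths are 8, 2, 1.
The order is lcm(8, 2) = 8.

8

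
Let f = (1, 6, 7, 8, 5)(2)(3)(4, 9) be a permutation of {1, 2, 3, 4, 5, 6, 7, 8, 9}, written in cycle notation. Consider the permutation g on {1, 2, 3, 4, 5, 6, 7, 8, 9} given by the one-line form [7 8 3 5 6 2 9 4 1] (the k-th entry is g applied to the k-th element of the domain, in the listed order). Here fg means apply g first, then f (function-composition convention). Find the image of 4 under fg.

First apply g: g(4) = 5, then f(5) = 1. Thus (fg)(4) = 1.

1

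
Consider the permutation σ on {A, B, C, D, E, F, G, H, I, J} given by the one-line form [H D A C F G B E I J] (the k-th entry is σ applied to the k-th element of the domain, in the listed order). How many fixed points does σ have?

2

The fixed points (elements with σ(x) = x) are {I, J}, so there are 2.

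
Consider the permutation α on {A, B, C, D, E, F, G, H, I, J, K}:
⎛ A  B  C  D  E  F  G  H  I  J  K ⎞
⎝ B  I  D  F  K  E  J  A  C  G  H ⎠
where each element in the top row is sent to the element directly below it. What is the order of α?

The disjoint-cycle form of α has cycle lengths 9, 2.
The order is lcm(9, 2) = 18.

18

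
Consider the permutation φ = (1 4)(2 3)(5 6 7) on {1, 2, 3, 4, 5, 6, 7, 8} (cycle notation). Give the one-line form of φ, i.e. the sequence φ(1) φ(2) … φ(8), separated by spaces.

4 3 2 1 6 7 5 8

Each element maps to the next entry in its cycle (wrapping to the front): 1↦4, 2↦3, 3↦2, 4↦1, 5↦6, 6↦7, 7↦5, 8↦8.
Listing these in domain order gives 4 3 2 1 6 7 5 8.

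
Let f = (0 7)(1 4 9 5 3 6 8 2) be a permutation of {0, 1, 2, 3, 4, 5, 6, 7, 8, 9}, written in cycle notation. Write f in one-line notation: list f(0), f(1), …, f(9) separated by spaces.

7 4 1 6 9 3 8 0 2 5

Reading each image from the cycles: 0→7, 1→4, 2→1, 3→6, 4→9, 5→3, 6→8, 7→0, 8→2, 9→5.
So the one-line form is 7 4 1 6 9 3 8 0 2 5.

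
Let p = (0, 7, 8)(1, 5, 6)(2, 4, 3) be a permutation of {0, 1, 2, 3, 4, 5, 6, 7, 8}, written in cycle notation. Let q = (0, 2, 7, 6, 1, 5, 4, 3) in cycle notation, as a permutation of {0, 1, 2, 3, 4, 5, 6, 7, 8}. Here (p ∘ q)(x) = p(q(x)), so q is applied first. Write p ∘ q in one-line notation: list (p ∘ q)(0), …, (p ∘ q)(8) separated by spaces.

4 6 8 7 2 3 5 1 0

For each element, apply q then p: 0 → 2 → 4; 1 → 5 → 6; 2 → 7 → 8; 3 → 0 → 7; 4 → 3 → 2; 5 → 4 → 3; 6 → 1 → 5; 7 → 6 → 1; 8 → 8 → 0.
Collecting the images, p ∘ q = [4 6 8 7 2 3 5 1 0].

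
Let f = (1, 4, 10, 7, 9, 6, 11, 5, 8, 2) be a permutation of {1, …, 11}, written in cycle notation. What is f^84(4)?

4 lies in the 10-cycle (1, 4, 10, 7, 9, 6, 11, 5, 8, 2).
Powers repeat with period 10 on this cycle, and 84 mod 10 = 4, so f^84(4) = f^4(4).
Advancing 4 steps from 4: 4 → 10 → 7 → 9 → 6.

6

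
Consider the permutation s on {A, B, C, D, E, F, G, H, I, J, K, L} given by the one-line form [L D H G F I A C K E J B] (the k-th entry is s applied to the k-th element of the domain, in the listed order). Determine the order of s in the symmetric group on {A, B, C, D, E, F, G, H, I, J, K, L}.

10

The disjoint-cycle form of s has cycle lengths 5, 5, 2.
The order of s is the least common multiple of its cycle lengths: lcm(5, 5, 2) = 10.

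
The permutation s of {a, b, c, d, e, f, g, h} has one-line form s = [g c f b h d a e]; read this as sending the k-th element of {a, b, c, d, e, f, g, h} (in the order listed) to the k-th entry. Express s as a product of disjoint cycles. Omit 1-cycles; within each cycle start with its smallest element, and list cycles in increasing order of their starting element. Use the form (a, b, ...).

Iterating s from a gives a → g → a; that is the 2-cycle (a, g).
Continuing from each remaining unvisited element yields (a, g)(b, c, f, d)(e, h).

(a, g)(b, c, f, d)(e, h)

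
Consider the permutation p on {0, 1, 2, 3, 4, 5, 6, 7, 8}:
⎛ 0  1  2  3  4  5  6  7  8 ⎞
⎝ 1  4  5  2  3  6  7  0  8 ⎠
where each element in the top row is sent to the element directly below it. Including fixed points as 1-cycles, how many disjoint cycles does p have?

The cycle decomposition is (0, 1, 4, 3, 2, 5, 6, 7)(8), which has 2 cycles (counting 1-cycles).

2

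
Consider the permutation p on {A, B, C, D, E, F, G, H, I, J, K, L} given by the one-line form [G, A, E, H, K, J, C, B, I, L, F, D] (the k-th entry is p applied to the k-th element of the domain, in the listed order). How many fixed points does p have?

1

The fixed points (elements with p(x) = x) are {I}, so there is 1.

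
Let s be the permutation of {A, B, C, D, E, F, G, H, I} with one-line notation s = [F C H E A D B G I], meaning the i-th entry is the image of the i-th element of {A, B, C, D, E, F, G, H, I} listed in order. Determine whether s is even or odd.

In disjoint-cycle form the cycle lengths are 4, 4, 1.
A cycle is odd iff its length is even; s has 2 even-length cycles, so sgn(s) = (−1)^2 and s is even.

even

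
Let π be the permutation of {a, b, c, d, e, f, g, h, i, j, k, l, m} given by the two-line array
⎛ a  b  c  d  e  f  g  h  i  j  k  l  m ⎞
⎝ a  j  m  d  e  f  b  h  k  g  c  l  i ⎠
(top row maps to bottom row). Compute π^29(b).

Tracing b → j → … returns to b after 3 steps, so b lies in a 3-cycle (b, j, g).
On a 3-cycle, π^3 is the identity, so π^29 = π^2 there (29 ≡ 2 mod 3).
Advancing 2 steps from b: b → j → g.

g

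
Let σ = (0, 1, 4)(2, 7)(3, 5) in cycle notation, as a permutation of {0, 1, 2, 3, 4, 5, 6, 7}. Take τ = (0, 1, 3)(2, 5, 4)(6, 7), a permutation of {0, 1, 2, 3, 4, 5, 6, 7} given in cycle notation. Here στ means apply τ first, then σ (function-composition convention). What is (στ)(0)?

(στ)(0) = σ(τ(0)). τ(0) = 1, then σ(1) = 4. So (στ)(0) = 4.

4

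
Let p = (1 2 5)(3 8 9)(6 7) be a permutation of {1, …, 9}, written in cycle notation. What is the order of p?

6

The disjoint cycles have lengths 3, 3, 2, 1.
The order of p is the least common multiple of its cycle lengths: lcm(3, 3, 2) = 6.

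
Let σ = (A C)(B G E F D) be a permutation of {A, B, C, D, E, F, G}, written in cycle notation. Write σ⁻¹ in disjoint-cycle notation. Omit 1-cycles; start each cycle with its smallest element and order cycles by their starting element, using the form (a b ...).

(A C)(B D F E G)

Inverting a permutation written in cycle notation just reverses the order within every cycle.
After reversing and putting each cycle's least element first, σ⁻¹ = (A C)(B D F E G).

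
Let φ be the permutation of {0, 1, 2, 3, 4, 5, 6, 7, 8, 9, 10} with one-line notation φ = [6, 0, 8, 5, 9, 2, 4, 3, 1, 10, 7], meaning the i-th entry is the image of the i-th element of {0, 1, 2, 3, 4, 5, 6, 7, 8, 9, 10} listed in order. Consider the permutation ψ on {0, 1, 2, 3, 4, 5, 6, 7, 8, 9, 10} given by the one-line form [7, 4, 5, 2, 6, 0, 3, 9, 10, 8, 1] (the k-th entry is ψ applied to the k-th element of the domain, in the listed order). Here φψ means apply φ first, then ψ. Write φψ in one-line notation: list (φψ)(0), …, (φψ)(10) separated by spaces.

3 7 10 0 8 5 6 2 4 1 9

(φψ)(x) = ψ(φ(x)). Computing each image: ψ(φ(0)) = ψ(6) = 3, ψ(φ(1)) = ψ(0) = 7, ψ(φ(2)) = ψ(8) = 10, ψ(φ(3)) = ψ(5) = 0, ψ(φ(4)) = ψ(9) = 8, ψ(φ(5)) = ψ(2) = 5, ψ(φ(6)) = ψ(4) = 6, ψ(φ(7)) = ψ(3) = 2, ψ(φ(8)) = ψ(1) = 4, ψ(φ(9)) = ψ(10) = 1, ψ(φ(10)) = ψ(7) = 9.
Hence φψ = [3 7 10 0 8 5 6 2 4 1 9].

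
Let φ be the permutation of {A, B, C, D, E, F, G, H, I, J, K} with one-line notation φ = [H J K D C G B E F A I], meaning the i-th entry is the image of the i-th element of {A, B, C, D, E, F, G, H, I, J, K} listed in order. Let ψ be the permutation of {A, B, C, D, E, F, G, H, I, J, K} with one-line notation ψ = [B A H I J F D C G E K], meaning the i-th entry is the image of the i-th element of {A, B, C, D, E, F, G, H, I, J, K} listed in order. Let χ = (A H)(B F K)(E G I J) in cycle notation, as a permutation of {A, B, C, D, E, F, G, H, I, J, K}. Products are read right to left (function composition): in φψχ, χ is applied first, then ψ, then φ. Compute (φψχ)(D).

F

Apply the permutations in order: χ(D) = D, then ψ(D) = I, then φ(I) = F. So (φψχ)(D) = F.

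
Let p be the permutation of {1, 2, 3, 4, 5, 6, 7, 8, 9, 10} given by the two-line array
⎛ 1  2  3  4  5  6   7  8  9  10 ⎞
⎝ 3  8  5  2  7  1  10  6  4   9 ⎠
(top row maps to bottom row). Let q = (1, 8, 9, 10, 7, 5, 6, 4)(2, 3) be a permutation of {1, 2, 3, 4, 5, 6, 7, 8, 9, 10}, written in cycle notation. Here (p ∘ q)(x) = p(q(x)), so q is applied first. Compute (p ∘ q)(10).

10

q(10) = 7, then p(7) = 10; composing gives (p ∘ q)(10) = 10.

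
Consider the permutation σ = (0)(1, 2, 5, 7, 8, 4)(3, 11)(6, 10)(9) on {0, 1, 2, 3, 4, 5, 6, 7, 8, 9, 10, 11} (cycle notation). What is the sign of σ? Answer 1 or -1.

The cycle lengths are 6, 2, 2, 1, 1.
A cycle of length ℓ contributes ℓ−1 transpositions, so σ is a product of 5 + 1 + 1 = 7 transpositions — odd.

-1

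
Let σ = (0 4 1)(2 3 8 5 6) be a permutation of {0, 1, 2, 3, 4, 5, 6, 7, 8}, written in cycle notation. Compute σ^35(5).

5

5 lies in the 5-cycle (2 3 8 5 6).
Since the cycle has length 5, σ^35 acts on it the same as σ^0 (35 mod 5 = 0).
So σ^35(5) = 5.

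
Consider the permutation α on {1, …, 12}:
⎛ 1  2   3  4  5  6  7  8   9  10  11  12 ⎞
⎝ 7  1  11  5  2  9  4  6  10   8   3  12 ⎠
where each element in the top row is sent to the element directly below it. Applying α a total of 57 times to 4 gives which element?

2

Tracing 4 → 5 → … returns to 4 after 5 steps, so 4 lies in a 5-cycle (1 7 4 5 2).
Since the cycle has length 5, α^57 acts on it the same as α^2 (57 mod 5 = 2).
Stepping 2 places around the cycle: 4 → 5 → 2.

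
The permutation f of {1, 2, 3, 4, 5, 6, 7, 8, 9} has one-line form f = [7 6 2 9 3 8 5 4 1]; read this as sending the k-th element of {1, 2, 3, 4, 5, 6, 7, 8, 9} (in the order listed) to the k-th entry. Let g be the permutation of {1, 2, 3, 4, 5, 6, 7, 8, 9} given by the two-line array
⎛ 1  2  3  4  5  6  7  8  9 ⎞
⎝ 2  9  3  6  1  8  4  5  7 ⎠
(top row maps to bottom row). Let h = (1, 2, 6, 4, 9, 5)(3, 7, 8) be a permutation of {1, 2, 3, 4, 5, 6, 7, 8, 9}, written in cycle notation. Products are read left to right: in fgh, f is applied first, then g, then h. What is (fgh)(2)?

(fgh)(2) = h(g(f(2))). f(2) = 6, then g(6) = 8, then h(8) = 3, so the result is 3.

3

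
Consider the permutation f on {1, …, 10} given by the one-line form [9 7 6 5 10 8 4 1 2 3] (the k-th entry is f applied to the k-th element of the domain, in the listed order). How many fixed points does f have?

0

No element satisfies f(x) = x, so there are 0 fixed points.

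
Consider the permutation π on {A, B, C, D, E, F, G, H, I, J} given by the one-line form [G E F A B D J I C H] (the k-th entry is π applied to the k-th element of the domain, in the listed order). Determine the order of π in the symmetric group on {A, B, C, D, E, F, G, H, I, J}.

8

The disjoint-cycle form of π has cycle lengths 8, 2.
Since disjoint cycles commute, ord(π) = lcm(8, 2) = 8.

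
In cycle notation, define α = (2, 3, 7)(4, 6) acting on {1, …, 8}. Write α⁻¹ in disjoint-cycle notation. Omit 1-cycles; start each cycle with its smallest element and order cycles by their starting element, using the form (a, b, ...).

(2, 7, 3)(4, 6)

The inverse reverses each cycle.
Reversing each cycle of α and rotating so the smallest element leads gives (2, 7, 3)(4, 6).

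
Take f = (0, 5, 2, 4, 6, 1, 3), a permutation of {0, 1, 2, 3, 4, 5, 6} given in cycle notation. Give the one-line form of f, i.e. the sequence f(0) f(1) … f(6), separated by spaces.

5 3 4 0 6 2 1

Image by image: 0→5, 1→3, 2→4, 3→0, 4→6, 5→2, 6→1.
Listing these in domain order gives 5 3 4 0 6 2 1.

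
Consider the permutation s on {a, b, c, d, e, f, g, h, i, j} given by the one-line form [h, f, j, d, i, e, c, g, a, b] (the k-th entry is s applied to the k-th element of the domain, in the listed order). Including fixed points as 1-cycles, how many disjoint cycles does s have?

The cycle decomposition is (a, h, g, c, j, b, f, e, i)(d), which has 2 cycles (counting 1-cycles).

2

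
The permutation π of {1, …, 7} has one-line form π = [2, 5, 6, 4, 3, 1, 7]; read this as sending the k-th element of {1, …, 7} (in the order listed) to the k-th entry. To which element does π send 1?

1 is element number 1 of the domain, and entry number 1 of the one-line form is 2, so π(1) = 2.

2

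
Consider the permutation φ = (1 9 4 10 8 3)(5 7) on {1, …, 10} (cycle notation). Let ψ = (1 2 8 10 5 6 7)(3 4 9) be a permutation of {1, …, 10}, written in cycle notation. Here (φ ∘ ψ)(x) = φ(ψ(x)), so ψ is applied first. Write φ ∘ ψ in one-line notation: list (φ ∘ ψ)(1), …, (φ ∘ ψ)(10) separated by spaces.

2 3 10 4 6 5 9 8 1 7

(φ ∘ ψ)(x) = φ(ψ(x)). Computing each image: φ(ψ(1)) = φ(2) = 2, φ(ψ(2)) = φ(8) = 3, φ(ψ(3)) = φ(4) = 10, φ(ψ(4)) = φ(9) = 4, φ(ψ(5)) = φ(6) = 6, φ(ψ(6)) = φ(7) = 5, φ(ψ(7)) = φ(1) = 9, φ(ψ(8)) = φ(10) = 8, φ(ψ(9)) = φ(3) = 1, φ(ψ(10)) = φ(5) = 7.
Hence φ ∘ ψ = [2 3 10 4 6 5 9 8 1 7].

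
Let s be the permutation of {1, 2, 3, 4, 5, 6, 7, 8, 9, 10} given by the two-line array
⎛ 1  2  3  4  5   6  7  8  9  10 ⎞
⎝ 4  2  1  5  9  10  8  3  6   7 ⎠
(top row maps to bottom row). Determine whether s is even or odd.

In disjoint-cycle form the cycle lengths are 9, 1.
A cycle is odd iff its length is even; s has 0 even-length cycles, so sgn(s) = (−1)^0 and s is even.

even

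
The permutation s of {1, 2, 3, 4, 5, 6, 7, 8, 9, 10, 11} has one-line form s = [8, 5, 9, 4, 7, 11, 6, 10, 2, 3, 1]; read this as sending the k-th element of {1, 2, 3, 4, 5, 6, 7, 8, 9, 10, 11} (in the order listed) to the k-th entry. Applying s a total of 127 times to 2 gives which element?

10

Tracing 2 → 5 → … returns to 2 after 10 steps, so 2 lies in a 10-cycle (1 8 10 3 9 2 5 7 6 11).
Powers repeat with period 10 on this cycle, and 127 mod 10 = 7, so s^127(2) = s^7(2).
Advancing 7 steps from 2: 2 → 5 → 7 → 6 → 11 → 1 → 8 → 10.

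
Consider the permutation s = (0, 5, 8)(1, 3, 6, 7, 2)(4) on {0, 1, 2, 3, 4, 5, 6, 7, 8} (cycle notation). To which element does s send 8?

0

Within (0, 5, 8), 8 ↦ 0.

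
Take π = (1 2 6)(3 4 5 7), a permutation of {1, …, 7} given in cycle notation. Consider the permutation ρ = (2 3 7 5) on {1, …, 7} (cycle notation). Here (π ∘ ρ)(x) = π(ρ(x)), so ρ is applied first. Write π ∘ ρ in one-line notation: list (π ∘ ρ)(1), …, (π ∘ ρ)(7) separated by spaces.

(π ∘ ρ)(x) = π(ρ(x)). Computing each image: π(ρ(1)) = π(1) = 2, π(ρ(2)) = π(3) = 4, π(ρ(3)) = π(7) = 3, π(ρ(4)) = π(4) = 5, π(ρ(5)) = π(2) = 6, π(ρ(6)) = π(6) = 1, π(ρ(7)) = π(5) = 7.
Hence π ∘ ρ = [2 4 3 5 6 1 7].

2 4 3 5 6 1 7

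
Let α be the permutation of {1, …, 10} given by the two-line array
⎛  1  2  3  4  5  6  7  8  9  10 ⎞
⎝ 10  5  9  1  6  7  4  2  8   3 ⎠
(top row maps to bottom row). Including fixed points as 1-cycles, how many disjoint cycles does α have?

The cycle decomposition is (1, 10, 3, 9, 8, 2, 5, 6, 7, 4), which has 1 cycle (counting 1-cycles).

1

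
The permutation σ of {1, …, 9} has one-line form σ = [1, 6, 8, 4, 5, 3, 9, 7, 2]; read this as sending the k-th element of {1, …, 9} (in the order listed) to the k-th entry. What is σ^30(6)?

6

Tracing 6 → 3 → … returns to 6 after 6 steps, so 6 lies in a 6-cycle (2, 6, 3, 8, 7, 9).
Powers repeat with period 6 on this cycle, and 30 mod 6 = 0, so σ^30(6) = σ^0(6).
So σ^30(6) = 6.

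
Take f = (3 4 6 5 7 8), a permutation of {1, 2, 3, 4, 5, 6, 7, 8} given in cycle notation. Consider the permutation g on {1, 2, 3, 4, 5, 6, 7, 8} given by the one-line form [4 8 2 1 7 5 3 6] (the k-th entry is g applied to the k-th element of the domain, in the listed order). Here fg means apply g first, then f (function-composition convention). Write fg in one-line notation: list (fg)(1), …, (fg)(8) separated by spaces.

Chase each element through g then f: 1 → 4 → 6; 2 → 8 → 3; 3 → 2 → 2; 4 → 1 → 1; 5 → 7 → 8; 6 → 5 → 7; 7 → 3 → 4; 8 → 6 → 5.
So fg in one-line form is 6 3 2 1 8 7 4 5.

6 3 2 1 8 7 4 5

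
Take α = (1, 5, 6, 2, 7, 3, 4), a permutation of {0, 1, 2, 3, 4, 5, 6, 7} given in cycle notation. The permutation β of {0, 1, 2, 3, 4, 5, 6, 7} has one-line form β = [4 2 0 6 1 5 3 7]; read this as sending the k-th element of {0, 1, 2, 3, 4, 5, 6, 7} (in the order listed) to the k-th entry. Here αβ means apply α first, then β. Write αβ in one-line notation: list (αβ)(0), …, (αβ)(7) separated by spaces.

Chase each element through α then β: 0 → 0 → 4; 1 → 5 → 5; 2 → 7 → 7; 3 → 4 → 1; 4 → 1 → 2; 5 → 6 → 3; 6 → 2 → 0; 7 → 3 → 6.
So αβ in one-line form is 4 5 7 1 2 3 0 6.

4 5 7 1 2 3 0 6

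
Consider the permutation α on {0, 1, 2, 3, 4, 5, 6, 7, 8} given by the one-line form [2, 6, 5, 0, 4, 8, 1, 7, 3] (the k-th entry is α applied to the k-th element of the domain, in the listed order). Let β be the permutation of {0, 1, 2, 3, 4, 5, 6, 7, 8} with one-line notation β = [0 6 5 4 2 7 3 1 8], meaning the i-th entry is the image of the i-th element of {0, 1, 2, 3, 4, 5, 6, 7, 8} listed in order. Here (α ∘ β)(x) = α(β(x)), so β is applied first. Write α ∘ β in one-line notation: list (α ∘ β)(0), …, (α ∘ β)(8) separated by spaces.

2 1 8 4 5 7 0 6 3

(α ∘ β)(x) = α(β(x)). Computing each image: α(β(0)) = α(0) = 2, α(β(1)) = α(6) = 1, α(β(2)) = α(5) = 8, α(β(3)) = α(4) = 4, α(β(4)) = α(2) = 5, α(β(5)) = α(7) = 7, α(β(6)) = α(3) = 0, α(β(7)) = α(1) = 6, α(β(8)) = α(8) = 3.
Hence α ∘ β = [2 1 8 4 5 7 0 6 3].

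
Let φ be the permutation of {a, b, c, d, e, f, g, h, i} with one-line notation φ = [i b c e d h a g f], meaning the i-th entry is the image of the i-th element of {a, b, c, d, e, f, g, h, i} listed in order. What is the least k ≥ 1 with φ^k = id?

Decomposing into disjoint cycles gives cycle lengths 5, 2, 1, 1.
The order is lcm(5, 2) = 10.

10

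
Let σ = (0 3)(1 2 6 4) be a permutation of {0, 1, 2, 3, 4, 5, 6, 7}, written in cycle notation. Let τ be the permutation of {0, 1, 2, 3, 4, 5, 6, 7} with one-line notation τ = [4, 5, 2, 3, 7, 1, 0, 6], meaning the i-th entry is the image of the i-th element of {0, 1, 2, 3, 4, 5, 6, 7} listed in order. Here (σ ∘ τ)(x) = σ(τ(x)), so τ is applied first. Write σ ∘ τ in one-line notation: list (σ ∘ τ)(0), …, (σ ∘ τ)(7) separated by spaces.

Chase each element through τ then σ: 0 → 4 → 1; 1 → 5 → 5; 2 → 2 → 6; 3 → 3 → 0; 4 → 7 → 7; 5 → 1 → 2; 6 → 0 → 3; 7 → 6 → 4.
Collecting the images, σ ∘ τ = [1 5 6 0 7 2 3 4].

1 5 6 0 7 2 3 4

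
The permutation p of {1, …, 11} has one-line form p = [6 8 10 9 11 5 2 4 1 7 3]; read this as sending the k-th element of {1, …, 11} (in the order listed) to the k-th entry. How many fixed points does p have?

No element satisfies p(x) = x, so there are 0 fixed points.

0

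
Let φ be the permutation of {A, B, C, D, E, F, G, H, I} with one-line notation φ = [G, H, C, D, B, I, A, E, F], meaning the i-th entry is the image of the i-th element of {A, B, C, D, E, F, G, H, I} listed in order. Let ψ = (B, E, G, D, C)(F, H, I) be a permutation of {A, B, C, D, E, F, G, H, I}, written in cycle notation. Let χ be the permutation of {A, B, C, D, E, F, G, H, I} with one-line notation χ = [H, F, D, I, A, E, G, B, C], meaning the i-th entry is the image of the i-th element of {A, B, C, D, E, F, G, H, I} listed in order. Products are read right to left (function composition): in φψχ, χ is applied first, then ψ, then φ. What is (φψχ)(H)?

B

Apply the permutations in order: χ(H) = B, then ψ(B) = E, then φ(E) = B. So (φψχ)(H) = B.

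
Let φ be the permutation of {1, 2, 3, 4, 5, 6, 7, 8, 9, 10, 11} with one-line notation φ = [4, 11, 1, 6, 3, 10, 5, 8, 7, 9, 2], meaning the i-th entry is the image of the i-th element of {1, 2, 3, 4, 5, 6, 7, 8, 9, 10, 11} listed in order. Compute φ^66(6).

9

Tracing 6 → 10 → … returns to 6 after 8 steps, so 6 lies in an 8-cycle (1, 4, 6, 10, 9, 7, 5, 3).
Since the cycle has length 8, φ^66 acts on it the same as φ^2 (66 mod 8 = 2).
Advancing 2 steps from 6: 6 → 10 → 9.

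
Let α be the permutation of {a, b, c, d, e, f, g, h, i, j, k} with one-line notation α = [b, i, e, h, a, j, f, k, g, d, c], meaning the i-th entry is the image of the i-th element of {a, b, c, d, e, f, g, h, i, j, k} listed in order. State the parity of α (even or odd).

In disjoint-cycle form the cycle lengths are 11.
A cycle is odd iff its length is even; α has 0 even-length cycles, so sgn(α) = (−1)^0 and α is even.

even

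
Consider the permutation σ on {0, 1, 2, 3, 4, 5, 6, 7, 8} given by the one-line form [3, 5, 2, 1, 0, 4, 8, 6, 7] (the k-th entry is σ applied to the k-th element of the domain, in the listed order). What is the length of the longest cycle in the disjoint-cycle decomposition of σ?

Decomposing into disjoint cycles gives (0, 3, 1, 5, 4)(6, 8, 7); the longest has length 5.

5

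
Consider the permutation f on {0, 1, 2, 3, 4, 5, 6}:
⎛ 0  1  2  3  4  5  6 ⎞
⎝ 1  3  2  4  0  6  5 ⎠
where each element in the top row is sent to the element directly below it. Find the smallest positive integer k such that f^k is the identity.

The disjoint-cycle form of f has cycle lengths 4, 2, 1.
The order of f is the least common multiple of its cycle lengths: lcm(4, 2) = 4.

4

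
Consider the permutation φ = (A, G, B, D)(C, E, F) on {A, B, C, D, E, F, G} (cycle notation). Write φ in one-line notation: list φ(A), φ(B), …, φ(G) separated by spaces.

Reading each image from the cycles: A→G, B→D, C→E, D→A, E→F, F→C, G→B.
So the one-line form is G D E A F C B.

G D E A F C B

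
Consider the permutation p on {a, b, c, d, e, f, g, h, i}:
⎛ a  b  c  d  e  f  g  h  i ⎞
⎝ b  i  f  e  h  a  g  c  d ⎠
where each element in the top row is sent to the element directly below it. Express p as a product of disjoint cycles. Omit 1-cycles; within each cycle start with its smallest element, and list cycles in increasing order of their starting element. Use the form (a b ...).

Iterating p from a gives a → b → i → d → e → h → c → f → a; that is the 8-cycle (a b i d e h c f).
Continuing from each remaining unvisited element yields (a b i d e h c f).

(a b i d e h c f)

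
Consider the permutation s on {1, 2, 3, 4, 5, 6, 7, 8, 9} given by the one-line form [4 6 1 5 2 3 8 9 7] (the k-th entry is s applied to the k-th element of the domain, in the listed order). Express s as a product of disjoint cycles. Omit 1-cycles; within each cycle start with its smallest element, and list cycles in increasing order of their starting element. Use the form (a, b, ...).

(1, 4, 5, 2, 6, 3)(7, 8, 9)

Iterating s from 1 gives 1 → 4 → 5 → 2 → 6 → 3 → 1; that is the 6-cycle (1, 4, 5, 2, 6, 3).
Repeating from the next unused element and collecting all non-trivial cycles gives (1, 4, 5, 2, 6, 3)(7, 8, 9).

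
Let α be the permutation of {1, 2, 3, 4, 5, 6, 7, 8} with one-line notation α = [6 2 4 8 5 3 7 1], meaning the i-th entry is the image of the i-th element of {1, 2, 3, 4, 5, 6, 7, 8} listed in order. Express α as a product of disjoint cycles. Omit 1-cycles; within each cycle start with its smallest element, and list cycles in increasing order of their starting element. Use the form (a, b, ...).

Iterating α from 1 gives 1 → 6 → 3 → 4 → 8 → 1; that is the 5-cycle (1, 6, 3, 4, 8).
Repeating from the next unused element and collecting all non-trivial cycles gives (1, 6, 3, 4, 8).

(1, 6, 3, 4, 8)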